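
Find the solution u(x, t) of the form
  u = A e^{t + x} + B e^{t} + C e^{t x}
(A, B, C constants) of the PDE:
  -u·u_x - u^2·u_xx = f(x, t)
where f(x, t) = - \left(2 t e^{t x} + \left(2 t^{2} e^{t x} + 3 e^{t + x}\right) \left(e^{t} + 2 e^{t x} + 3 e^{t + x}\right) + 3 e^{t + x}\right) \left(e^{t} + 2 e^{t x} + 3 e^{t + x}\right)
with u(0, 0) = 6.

Answer: u(x, t) = e^{t} + 2 e^{t x} + 3 e^{t + x}

Derivation:
Substitute the ansatz u = A e^{t + x} + B e^{t} + C e^{t x} into the left-hand side.
Derivatives of the ansatz:
  u_x = A e^{t} e^{x} + C t e^{t x}
  u_xx = A e^{t} e^{x} + C t^{2} e^{t x}
Term by term:
  -u·u_x = - A^{2} e^{2 t} e^{2 x} - A B e^{2 t} e^{x} - A C t e^{t} e^{x} e^{t x} - A C e^{t} e^{x} e^{t x} - B C t e^{t} e^{t x} - C^{2} t e^{2 t x}
  -u^2·u_xx = - A^{3} e^{3 t} e^{3 x} - 2 A^{2} B e^{3 t} e^{2 x} - A^{2} C t^{2} e^{2 t} e^{2 x} e^{t x} - 2 A^{2} C e^{2 t} e^{2 x} e^{t x} - A B^{2} e^{3 t} e^{x} - 2 A B C t^{2} e^{2 t} e^{x} e^{t x} - 2 A B C e^{2 t} e^{x} e^{t x} - 2 A C^{2} t^{2} e^{t} e^{x} e^{2 t x} - A C^{2} e^{t} e^{x} e^{2 t x} - B^{2} C t^{2} e^{2 t} e^{t x} - 2 B C^{2} t^{2} e^{t} e^{2 t x} - C^{3} t^{2} e^{3 t x}
So the left-hand side equals
  - A^{3} e^{3 t} e^{3 x} - 2 A^{2} B e^{3 t} e^{2 x} - A^{2} C t^{2} e^{2 t} e^{2 x} e^{t x} - 2 A^{2} C e^{2 t} e^{2 x} e^{t x} - A^{2} e^{2 t} e^{2 x} - A B^{2} e^{3 t} e^{x} - 2 A B C t^{2} e^{2 t} e^{x} e^{t x} - 2 A B C e^{2 t} e^{x} e^{t x} - A B e^{2 t} e^{x} - 2 A C^{2} t^{2} e^{t} e^{x} e^{2 t x} - A C^{2} e^{t} e^{x} e^{2 t x} - A C t e^{t} e^{x} e^{t x} - A C e^{t} e^{x} e^{t x} - B^{2} C t^{2} e^{2 t} e^{t x} - 2 B C^{2} t^{2} e^{t} e^{2 t x} - B C t e^{t} e^{t x} - C^{3} t^{2} e^{3 t x} - C^{2} t e^{2 t x}
This must equal f(x, t) identically; expanded, f = - 18 t^{2} e^{2 t} e^{2 x} e^{t x} - 12 t^{2} e^{2 t} e^{x} e^{t x} - 2 t^{2} e^{2 t} e^{t x} - 24 t^{2} e^{t} e^{x} e^{2 t x} - 8 t^{2} e^{t} e^{2 t x} - 8 t^{2} e^{3 t x} - 6 t e^{t} e^{x} e^{t x} - 2 t e^{t} e^{t x} - 4 t e^{2 t x} - 27 e^{3 t} e^{3 x} - 18 e^{3 t} e^{2 x} - 3 e^{3 t} e^{x} - 36 e^{2 t} e^{2 x} e^{t x} - 9 e^{2 t} e^{2 x} - 12 e^{2 t} e^{x} e^{t x} - 3 e^{2 t} e^{x} - 12 e^{t} e^{x} e^{2 t x} - 6 e^{t} e^{x} e^{t x}.
Matching coefficients of the independent functions:
(each divided by its leading coefficient; functions giving the same equation are listed together)
  [t e^{2 t x}]:  C^{2} - 4 = 0
  [t^{2} e^{3 t x}]:  C^{3} - 8 = 0
  [e^{2 t} e^{x}]:  A B - 3 = 0
  [e^{2 t} e^{2 x}]:  A^{2} - 9 = 0
  [e^{3 t} e^{x}]:  A B^{2} - 3 = 0
  [e^{3 t} e^{2 x}]:  A^{2} B - 9 = 0
  [e^{3 t} e^{3 x}]:  A^{3} - 27 = 0
  [t e^{t} e^{t x}]:  B C - 2 = 0
  [t^{2} e^{t} e^{2 t x}]:  B C^{2} - 4 = 0
  [t^{2} e^{2 t} e^{t x}]:  B^{2} C - 2 = 0
  [e^{t} e^{x} e^{t x}, t e^{t} e^{x} e^{t x}]:  A C - 6 = 0
  [e^{t} e^{x} e^{2 t x}, t^{2} e^{t} e^{x} e^{2 t x}]:  A C^{2} - 12 = 0
  [e^{2 t} e^{x} e^{t x}, t^{2} e^{2 t} e^{x} e^{t x}]:  A B C - 6 = 0
  [e^{2 t} e^{2 x} e^{t x}, t^{2} e^{2 t} e^{2 x} e^{t x}]:  A^{2} C - 18 = 0
Solving: A = 3, B = 1, C = 2.
Check against the point condition:
  u(0, 0) = 6  ⟹  A + B + C = 6  ✓
Hence u(x, t) = e^{t} + 2 e^{t x} + 3 e^{t + x}.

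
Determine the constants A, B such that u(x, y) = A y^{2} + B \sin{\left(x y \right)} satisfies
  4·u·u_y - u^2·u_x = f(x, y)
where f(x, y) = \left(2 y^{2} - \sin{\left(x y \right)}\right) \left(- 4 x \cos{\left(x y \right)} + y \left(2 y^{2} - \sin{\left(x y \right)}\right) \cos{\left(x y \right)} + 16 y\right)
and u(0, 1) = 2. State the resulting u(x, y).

Substitute the ansatz u = A y^{2} + B \sin{\left(x y \right)} into the left-hand side.
Derivatives of the ansatz:
  u_y = 2 A y + B x \cos{\left(x y \right)}
  u_x = B y \cos{\left(x y \right)}
Term by term:
  4·u·u_y = 8 A^{2} y^{3} + 4 A B x y^{2} \cos{\left(x y \right)} + 8 A B y \sin{\left(x y \right)} + 4 B^{2} x \sin{\left(x y \right)} \cos{\left(x y \right)}
  -u^2·u_x = - A^{2} B y^{5} \cos{\left(x y \right)} - 2 A B^{2} y^{3} \sin{\left(x y \right)} \cos{\left(x y \right)} - B^{3} y \sin^{2}{\left(x y \right)} \cos{\left(x y \right)}
So the left-hand side equals
  - A^{2} B y^{5} \cos{\left(x y \right)} + 8 A^{2} y^{3} - 2 A B^{2} y^{3} \sin{\left(x y \right)} \cos{\left(x y \right)} + 4 A B x y^{2} \cos{\left(x y \right)} + 8 A B y \sin{\left(x y \right)} - B^{3} y \sin^{2}{\left(x y \right)} \cos{\left(x y \right)} + 4 B^{2} x \sin{\left(x y \right)} \cos{\left(x y \right)}
This must equal f(x, y) identically; expanded, f = - 8 x y^{2} \cos{\left(x y \right)} + 4 x \sin{\left(x y \right)} \cos{\left(x y \right)} + 4 y^{5} \cos{\left(x y \right)} - 4 y^{3} \sin{\left(x y \right)} \cos{\left(x y \right)} + 32 y^{3} + y \sin^{2}{\left(x y \right)} \cos{\left(x y \right)} - 16 y \sin{\left(x y \right)}.
Matching coefficients of the independent functions:
  [y^{3}]:  8 A^{2} = 32
  [y \sin{\left(x y \right)}]:  8 A B = -16
  [y^{5} \cos{\left(x y \right)}]:  - A^{2} B = 4
  [x y^{2} \cos{\left(x y \right)}]:  4 A B = -8
  [x \sin{\left(x y \right)} \cos{\left(x y \right)}]:  4 B^{2} = 4
  [y \sin^{2}{\left(x y \right)} \cos{\left(x y \right)}]:  - B^{3} = 1
  [y^{3} \sin{\left(x y \right)} \cos{\left(x y \right)}]:  - 2 A B^{2} = -4
Solving: A = 2, B = -1.
Check against the point condition:
  u(0, 1) = 2  ⟹  A = 2  ✓
Hence u(x, y) = 2 y^{2} - \sin{\left(x y \right)}.

Answer: u(x, y) = 2 y^{2} - \sin{\left(x y \right)}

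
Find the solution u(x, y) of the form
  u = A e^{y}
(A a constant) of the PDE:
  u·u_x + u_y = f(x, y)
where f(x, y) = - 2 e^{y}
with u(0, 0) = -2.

Substitute the ansatz u = A e^{y} into the left-hand side.
Derivatives of the ansatz:
  u_x = 0
  u_y = A e^{y}
Term by term:
  u·u_x = 0
  u_y = A e^{y}
So the left-hand side equals
  A e^{y}
This must equal f(x, y) = - 2 e^{y} identically.
Matching coefficients of the independent functions:
  [e^{y}]:  A = -2
Solving: A = -2.
Check against the point condition:
  u(0, 0) = -2  ⟹  A = -2  ✓
Hence u(x, y) = - 2 e^{y}.

Answer: u(x, y) = - 2 e^{y}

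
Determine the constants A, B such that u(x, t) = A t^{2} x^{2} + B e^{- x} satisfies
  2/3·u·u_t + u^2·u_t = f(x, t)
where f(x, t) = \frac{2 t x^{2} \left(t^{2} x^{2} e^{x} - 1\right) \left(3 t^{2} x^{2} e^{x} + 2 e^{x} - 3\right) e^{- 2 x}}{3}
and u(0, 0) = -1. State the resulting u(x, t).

Answer: u(x, t) = t^{2} x^{2} - e^{- x}

Derivation:
Substitute the ansatz u = A t^{2} x^{2} + B e^{- x} into the left-hand side.
Derivatives of the ansatz:
  u_t = 2 A t x^{2}
Term by term:
  2/3·u·u_t = \frac{4 A^{2} t^{3} x^{4}}{3} + \frac{4 A B t x^{2} e^{- x}}{3}
  u^2·u_t = 2 A^{3} t^{5} x^{6} + 4 A^{2} B t^{3} x^{4} e^{- x} + 2 A B^{2} t x^{2} e^{- 2 x}
So the left-hand side equals
  2 A^{3} t^{5} x^{6} + 4 A^{2} B t^{3} x^{4} e^{- x} + \frac{4 A^{2} t^{3} x^{4}}{3} + 2 A B^{2} t x^{2} e^{- 2 x} + \frac{4 A B t x^{2} e^{- x}}{3}
This must equal f(x, t) identically; expanded, f = 2 t^{5} x^{6} + \frac{4 t^{3} x^{4}}{3} - 4 t^{3} x^{4} e^{- x} - \frac{4 t x^{2} e^{- x}}{3} + 2 t x^{2} e^{- 2 x}.
Matching coefficients of the independent functions:
  [t^{3} x^{4}]:  \frac{4 A^{2}}{3} = \frac{4}{3}
  [t^{5} x^{6}]:  2 A^{3} = 2
  [t x^{2} e^{- 2 x}]:  2 A B^{2} = 2
  [t x^{2} e^{- x}]:  \frac{4 A B}{3} = - \frac{4}{3}
  [t^{3} x^{4} e^{- x}]:  4 A^{2} B = -4
Solving: A = 1, B = -1.
Check against the point condition:
  u(0, 0) = -1  ⟹  B = -1  ✓
Hence u(x, t) = t^{2} x^{2} - e^{- x}.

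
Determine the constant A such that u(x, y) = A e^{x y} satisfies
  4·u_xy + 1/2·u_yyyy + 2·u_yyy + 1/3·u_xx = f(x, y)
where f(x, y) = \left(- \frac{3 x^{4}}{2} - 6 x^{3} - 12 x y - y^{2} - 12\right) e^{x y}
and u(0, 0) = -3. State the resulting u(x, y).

Answer: u(x, y) = - 3 e^{x y}

Derivation:
Substitute the ansatz u = A e^{x y} into the left-hand side.
Derivatives of the ansatz:
  u_xy = A x y e^{x y} + A e^{x y}
  u_yyyy = A x^{4} e^{x y}
  u_yyy = A x^{3} e^{x y}
  u_xx = A y^{2} e^{x y}
Term by term:
  4·u_xy = 4 A x y e^{x y} + 4 A e^{x y}
  1/2·u_yyyy = \frac{A x^{4} e^{x y}}{2}
  2·u_yyy = 2 A x^{3} e^{x y}
  1/3·u_xx = \frac{A y^{2} e^{x y}}{3}
So the left-hand side equals
  \frac{A x^{4} e^{x y}}{2} + 2 A x^{3} e^{x y} + 4 A x y e^{x y} + \frac{A y^{2} e^{x y}}{3} + 4 A e^{x y}
This must equal f(x, y) identically; expanded, f = - \frac{3 x^{4} e^{x y}}{2} - 6 x^{3} e^{x y} - 12 x y e^{x y} - y^{2} e^{x y} - 12 e^{x y}.
Matching coefficients of the independent functions:
  [x^{3} e^{x y}]:  2 A = -6
  [x^{4} e^{x y}]:  \frac{A}{2} = - \frac{3}{2}
  [y^{2} e^{x y}]:  \frac{A}{3} = -1
  [x y e^{x y}, e^{x y}]:  4 A = -12
Solving: A = -3.
Check against the point condition:
  u(0, 0) = -3  ⟹  A = -3  ✓
Hence u(x, y) = - 3 e^{x y}.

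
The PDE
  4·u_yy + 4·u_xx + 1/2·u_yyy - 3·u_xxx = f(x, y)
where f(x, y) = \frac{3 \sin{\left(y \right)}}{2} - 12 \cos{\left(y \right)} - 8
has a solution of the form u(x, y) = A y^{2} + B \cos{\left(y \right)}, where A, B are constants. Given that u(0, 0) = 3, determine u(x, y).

Substitute the ansatz u = A y^{2} + B \cos{\left(y \right)} into the left-hand side.
Derivatives of the ansatz:
  u_yy = 2 A - B \cos{\left(y \right)}
  u_xx = 0
  u_yyy = B \sin{\left(y \right)}
  u_xxx = 0
Term by term:
  4·u_yy = 8 A - 4 B \cos{\left(y \right)}
  4·u_xx = 0
  1/2·u_yyy = \frac{B \sin{\left(y \right)}}{2}
  -3·u_xxx = 0
So the left-hand side equals
  8 A + \frac{B \sin{\left(y \right)}}{2} - 4 B \cos{\left(y \right)}
This must equal f(x, y) = \frac{3 \sin{\left(y \right)}}{2} - 12 \cos{\left(y \right)} - 8 identically.
Matching coefficients of the independent functions:
  [constant term]:  8 A = -8
  [\sin{\left(y \right)}]:  \frac{B}{2} = \frac{3}{2}
  [\cos{\left(y \right)}]:  - 4 B = -12
Solving: A = -1, B = 3.
Check against the point condition:
  u(0, 0) = 3  ⟹  B = 3  ✓
Hence u(x, y) = - y^{2} + 3 \cos{\left(y \right)}.

Answer: u(x, y) = - y^{2} + 3 \cos{\left(y \right)}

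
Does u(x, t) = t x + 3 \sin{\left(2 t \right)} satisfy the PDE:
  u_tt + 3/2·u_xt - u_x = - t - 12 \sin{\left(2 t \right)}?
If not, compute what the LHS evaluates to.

Evaluate each term of the left-hand side for u = t x + 3 \sin{\left(2 t \right)}.
Derivatives:
  u_tt = - 12 \sin{\left(2 t \right)}
  u_xt = 1
  u_x = t
Terms:
  u_tt = - 12 \sin{\left(2 t \right)}
  3/2·u_xt = \frac{3}{2}
  -u_x = - t
Sum: LHS = - t - 12 \sin{\left(2 t \right)} + \frac{3}{2}
Given right-hand side: - t - 12 \sin{\left(2 t \right)}. Difference LHS − RHS = \frac{3}{2} ≠ 0, so u is not a solution.

Answer: No, the LHS evaluates to - t - 12 \sin{\left(2 t \right)} + \frac{3}{2}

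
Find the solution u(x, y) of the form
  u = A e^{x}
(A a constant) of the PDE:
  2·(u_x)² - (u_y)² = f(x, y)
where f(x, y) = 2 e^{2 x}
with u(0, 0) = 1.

Substitute the ansatz u = A e^{x} into the left-hand side.
Derivatives of the ansatz:
  u_x = A e^{x}
  u_y = 0
Term by term:
  2·(u_x)² = 2 A^{2} e^{2 x}
  -(u_y)² = 0
So the left-hand side equals
  2 A^{2} e^{2 x}
This must equal f(x, y) = 2 e^{2 x} identically.
Matching coefficients of the independent functions:
  [e^{2 x}]:  2 A^{2} = 2
These equations allow (A) = (-1) or (1).
Impose the point condition(s):
  u(0, 0) = 1  ⟹  A = 1
Only A = 1 satisfies everything.
Hence u(x, y) = e^{x}.

Answer: u(x, y) = e^{x}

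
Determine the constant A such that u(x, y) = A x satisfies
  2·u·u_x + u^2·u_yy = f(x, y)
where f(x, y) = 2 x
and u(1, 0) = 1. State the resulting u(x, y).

Substitute the ansatz u = A x into the left-hand side.
Derivatives of the ansatz:
  u_x = A
  u_yy = 0
Term by term:
  2·u·u_x = 2 A^{2} x
  u^2·u_yy = 0
So the left-hand side equals
  2 A^{2} x
This must equal f(x, y) = 2 x identically.
Matching coefficients of the independent functions:
  [x]:  2 A^{2} = 2
These equations allow (A) = (-1) or (1).
Impose the point condition(s):
  u(1, 0) = 1  ⟹  A = 1
Only A = 1 satisfies everything.
Hence u(x, y) = x.

Answer: u(x, y) = x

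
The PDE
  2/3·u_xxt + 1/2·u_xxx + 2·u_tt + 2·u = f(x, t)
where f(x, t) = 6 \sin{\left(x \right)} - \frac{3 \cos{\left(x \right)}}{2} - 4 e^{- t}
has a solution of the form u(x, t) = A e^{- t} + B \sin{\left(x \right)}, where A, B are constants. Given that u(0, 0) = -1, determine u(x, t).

Substitute the ansatz u = A e^{- t} + B \sin{\left(x \right)} into the left-hand side.
Derivatives of the ansatz:
  u_xxt = 0
  u_xxx = - B \cos{\left(x \right)}
  u_tt = A e^{- t}
Term by term:
  2/3·u_xxt = 0
  1/2·u_xxx = - \frac{B \cos{\left(x \right)}}{2}
  2·u_tt = 2 A e^{- t}
  2·u = 2 A e^{- t} + 2 B \sin{\left(x \right)}
So the left-hand side equals
  4 A e^{- t} + 2 B \sin{\left(x \right)} - \frac{B \cos{\left(x \right)}}{2}
This must equal f(x, t) = 6 \sin{\left(x \right)} - \frac{3 \cos{\left(x \right)}}{2} - 4 e^{- t} identically.
Matching coefficients of the independent functions:
  [e^{- t}]:  4 A = -4
  [\sin{\left(x \right)}]:  2 B = 6
  [\cos{\left(x \right)}]:  - \frac{B}{2} = - \frac{3}{2}
Solving: A = -1, B = 3.
Check against the point condition:
  u(0, 0) = -1  ⟹  A = -1  ✓
Hence u(x, t) = 3 \sin{\left(x \right)} - e^{- t}.

Answer: u(x, t) = 3 \sin{\left(x \right)} - e^{- t}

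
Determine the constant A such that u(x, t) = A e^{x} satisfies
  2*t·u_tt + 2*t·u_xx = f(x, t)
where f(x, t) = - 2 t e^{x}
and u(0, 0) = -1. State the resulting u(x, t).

Answer: u(x, t) = - e^{x}

Derivation:
Substitute the ansatz u = A e^{x} into the left-hand side.
Derivatives of the ansatz:
  u_tt = 0
  u_xx = A e^{x}
Term by term:
  2*t·u_tt = 0
  2*t·u_xx = 2 A t e^{x}
So the left-hand side equals
  2 A t e^{x}
This must equal f(x, t) = - 2 t e^{x} identically.
Matching coefficients of the independent functions:
  [t e^{x}]:  2 A = -2
Solving: A = -1.
Check against the point condition:
  u(0, 0) = -1  ⟹  A = -1  ✓
Hence u(x, t) = - e^{x}.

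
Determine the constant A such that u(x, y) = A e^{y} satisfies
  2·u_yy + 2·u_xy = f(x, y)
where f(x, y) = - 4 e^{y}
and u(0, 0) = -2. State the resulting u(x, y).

Substitute the ansatz u = A e^{y} into the left-hand side.
Derivatives of the ansatz:
  u_yy = A e^{y}
  u_xy = 0
Term by term:
  2·u_yy = 2 A e^{y}
  2·u_xy = 0
So the left-hand side equals
  2 A e^{y}
This must equal f(x, y) = - 4 e^{y} identically.
Matching coefficients of the independent functions:
  [e^{y}]:  2 A = -4
Solving: A = -2.
Check against the point condition:
  u(0, 0) = -2  ⟹  A = -2  ✓
Hence u(x, y) = - 2 e^{y}.

Answer: u(x, y) = - 2 e^{y}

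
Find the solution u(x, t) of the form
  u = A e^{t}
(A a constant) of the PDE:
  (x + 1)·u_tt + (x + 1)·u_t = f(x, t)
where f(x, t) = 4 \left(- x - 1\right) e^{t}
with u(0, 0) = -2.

Answer: u(x, t) = - 2 e^{t}

Derivation:
Substitute the ansatz u = A e^{t} into the left-hand side.
Derivatives of the ansatz:
  u_tt = A e^{t}
  u_t = A e^{t}
Term by term:
  (x + 1)·u_tt = A x e^{t} + A e^{t}
  (x + 1)·u_t = A x e^{t} + A e^{t}
So the left-hand side equals
  2 A x e^{t} + 2 A e^{t}
This must equal f(x, t) identically; expanded, f = - 4 x e^{t} - 4 e^{t}.
Matching coefficients of the independent functions:
  [x e^{t}, e^{t}]:  2 A = -4
Solving: A = -2.
Check against the point condition:
  u(0, 0) = -2  ⟹  A = -2  ✓
Hence u(x, t) = - 2 e^{t}.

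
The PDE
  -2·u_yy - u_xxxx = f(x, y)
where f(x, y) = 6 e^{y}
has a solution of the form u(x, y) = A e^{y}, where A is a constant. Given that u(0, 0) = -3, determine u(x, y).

Substitute the ansatz u = A e^{y} into the left-hand side.
Derivatives of the ansatz:
  u_yy = A e^{y}
  u_xxxx = 0
Term by term:
  -2·u_yy = - 2 A e^{y}
  -u_xxxx = 0
So the left-hand side equals
  - 2 A e^{y}
This must equal f(x, y) = 6 e^{y} identically.
Matching coefficients of the independent functions:
  [e^{y}]:  - 2 A = 6
Solving: A = -3.
Check against the point condition:
  u(0, 0) = -3  ⟹  A = -3  ✓
Hence u(x, y) = - 3 e^{y}.

Answer: u(x, y) = - 3 e^{y}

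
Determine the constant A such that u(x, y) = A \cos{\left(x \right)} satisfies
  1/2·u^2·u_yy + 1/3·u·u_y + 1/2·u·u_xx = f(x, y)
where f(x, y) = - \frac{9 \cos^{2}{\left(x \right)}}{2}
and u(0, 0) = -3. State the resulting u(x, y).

Answer: u(x, y) = - 3 \cos{\left(x \right)}

Derivation:
Substitute the ansatz u = A \cos{\left(x \right)} into the left-hand side.
Derivatives of the ansatz:
  u_yy = 0
  u_y = 0
  u_xx = - A \cos{\left(x \right)}
Term by term:
  1/2·u^2·u_yy = 0
  1/3·u·u_y = 0
  1/2·u·u_xx = - \frac{A^{2} \cos^{2}{\left(x \right)}}{2}
So the left-hand side equals
  - \frac{A^{2} \cos^{2}{\left(x \right)}}{2}
This must equal f(x, y) = - \frac{9 \cos^{2}{\left(x \right)}}{2} identically.
Matching coefficients of the independent functions:
  [\cos^{2}{\left(x \right)}]:  - \frac{A^{2}}{2} = - \frac{9}{2}
These equations allow (A) = (-3) or (3).
Impose the point condition(s):
  u(0, 0) = -3  ⟹  A = -3
Only A = -3 satisfies everything.
Hence u(x, y) = - 3 \cos{\left(x \right)}.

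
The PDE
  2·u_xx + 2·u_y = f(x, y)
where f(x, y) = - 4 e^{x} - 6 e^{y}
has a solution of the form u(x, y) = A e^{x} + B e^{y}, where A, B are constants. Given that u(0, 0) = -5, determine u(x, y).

Substitute the ansatz u = A e^{x} + B e^{y} into the left-hand side.
Derivatives of the ansatz:
  u_xx = A e^{x}
  u_y = B e^{y}
Term by term:
  2·u_xx = 2 A e^{x}
  2·u_y = 2 B e^{y}
So the left-hand side equals
  2 A e^{x} + 2 B e^{y}
This must equal f(x, y) = - 4 e^{x} - 6 e^{y} identically.
Matching coefficients of the independent functions:
  [e^{x}]:  2 A = -4
  [e^{y}]:  2 B = -6
Solving: A = -2, B = -3.
Check against the point condition:
  u(0, 0) = -5  ⟹  A + B = -5  ✓
Hence u(x, y) = - 2 e^{x} - 3 e^{y}.

Answer: u(x, y) = - 2 e^{x} - 3 e^{y}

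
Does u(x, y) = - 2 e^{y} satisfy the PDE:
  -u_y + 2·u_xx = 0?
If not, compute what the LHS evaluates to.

Answer: No, the LHS evaluates to 2 e^{y}

Derivation:
Evaluate each term of the left-hand side for u = - 2 e^{y}.
Derivatives:
  u_y = - 2 e^{y}
  u_xx = 0
Terms:
  -u_y = 2 e^{y}
  2·u_xx = 0
Sum: LHS = 2 e^{y}
Given right-hand side: 0. Difference LHS − RHS = 2 e^{y} ≠ 0, so u is not a solution.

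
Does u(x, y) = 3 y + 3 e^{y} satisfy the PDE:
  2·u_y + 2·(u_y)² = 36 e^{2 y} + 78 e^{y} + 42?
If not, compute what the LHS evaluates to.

Evaluate each term of the left-hand side for u = 3 y + 3 e^{y}.
Derivatives:
  u_y = 3 e^{y} + 3
Terms:
  2·u_y = 6 e^{y} + 6
  2·(u_y)² = 18 \left(e^{y} + 1\right)^{2}
Sum: LHS = 18 e^{2 y} + 42 e^{y} + 24
Given right-hand side: 36 e^{2 y} + 78 e^{y} + 42. Difference LHS − RHS = - 18 e^{2 y} - 36 e^{y} - 18 ≠ 0, so u is not a solution.

Answer: No, the LHS evaluates to 18 e^{2 y} + 42 e^{y} + 24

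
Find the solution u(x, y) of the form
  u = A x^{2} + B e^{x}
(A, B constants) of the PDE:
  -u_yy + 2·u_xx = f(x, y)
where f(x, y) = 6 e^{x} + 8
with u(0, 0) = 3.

Answer: u(x, y) = 2 x^{2} + 3 e^{x}

Derivation:
Substitute the ansatz u = A x^{2} + B e^{x} into the left-hand side.
Derivatives of the ansatz:
  u_yy = 0
  u_xx = 2 A + B e^{x}
Term by term:
  -u_yy = 0
  2·u_xx = 4 A + 2 B e^{x}
So the left-hand side equals
  4 A + 2 B e^{x}
This must equal f(x, y) = 6 e^{x} + 8 identically.
Matching coefficients of the independent functions:
  [constant term]:  4 A = 8
  [e^{x}]:  2 B = 6
Solving: A = 2, B = 3.
Check against the point condition:
  u(0, 0) = 3  ⟹  B = 3  ✓
Hence u(x, y) = 2 x^{2} + 3 e^{x}.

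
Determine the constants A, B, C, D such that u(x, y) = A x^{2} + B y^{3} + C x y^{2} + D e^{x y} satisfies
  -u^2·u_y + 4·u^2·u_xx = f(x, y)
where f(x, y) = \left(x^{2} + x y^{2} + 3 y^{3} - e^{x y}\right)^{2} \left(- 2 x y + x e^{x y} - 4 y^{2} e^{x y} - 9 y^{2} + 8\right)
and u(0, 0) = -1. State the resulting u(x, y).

Answer: u(x, y) = x^{2} + x y^{2} + 3 y^{3} - e^{x y}

Derivation:
Substitute the ansatz u = A x^{2} + B y^{3} + C x y^{2} + D e^{x y} into the left-hand side.
Derivatives of the ansatz:
  u_y = 3 B y^{2} + 2 C x y + D x e^{x y}
  u_xx = 2 A + D y^{2} e^{x y}
Term by term:
  -u^2·u_y = - 3 A^{2} B x^{4} y^{2} - 2 A^{2} C x^{5} y - A^{2} D x^{5} e^{x y} - 6 A B^{2} x^{2} y^{5} - 10 A B C x^{3} y^{4} - 2 A B D x^{3} y^{3} e^{x y} - 6 A B D x^{2} y^{2} e^{x y} - 4 A C^{2} x^{4} y^{3} - 2 A C D x^{4} y^{2} e^{x y} - 4 A C D x^{3} y e^{x y} - 2 A D^{2} x^{3} e^{2 x y} - 3 B^{3} y^{8} - 8 B^{2} C x y^{7} - B^{2} D x y^{6} e^{x y} - 6 B^{2} D y^{5} e^{x y} - 7 B C^{2} x^{2} y^{6} - 2 B C D x^{2} y^{5} e^{x y} - 10 B C D x y^{4} e^{x y} - 2 B D^{2} x y^{3} e^{2 x y} - 3 B D^{2} y^{2} e^{2 x y} - 2 C^{3} x^{3} y^{5} - C^{2} D x^{3} y^{4} e^{x y} - 4 C^{2} D x^{2} y^{3} e^{x y} - 2 C D^{2} x^{2} y^{2} e^{2 x y} - 2 C D^{2} x y e^{2 x y} - D^{3} x e^{3 x y}
  4·u^2·u_xx = 8 A^{3} x^{4} + 16 A^{2} B x^{2} y^{3} + 16 A^{2} C x^{3} y^{2} + 4 A^{2} D x^{4} y^{2} e^{x y} + 16 A^{2} D x^{2} e^{x y} + 8 A B^{2} y^{6} + 16 A B C x y^{5} + 8 A B D x^{2} y^{5} e^{x y} + 16 A B D y^{3} e^{x y} + 8 A C^{2} x^{2} y^{4} + 8 A C D x^{3} y^{4} e^{x y} + 16 A C D x y^{2} e^{x y} + 8 A D^{2} x^{2} y^{2} e^{2 x y} + 8 A D^{2} e^{2 x y} + 4 B^{2} D y^{8} e^{x y} + 8 B C D x y^{7} e^{x y} + 8 B D^{2} y^{5} e^{2 x y} + 4 C^{2} D x^{2} y^{6} e^{x y} + 8 C D^{2} x y^{4} e^{2 x y} + 4 D^{3} y^{2} e^{3 x y}
Sum these and collect like terms in the independent variables.
This must equal f(x, y) identically; expanded, f = - 2 x^{5} y + x^{5} e^{x y} - 4 x^{4} y^{3} - 2 x^{4} y^{2} e^{x y} - 9 x^{4} y^{2} + 8 x^{4} - 2 x^{3} y^{5} - 7 x^{3} y^{4} e^{x y} - 30 x^{3} y^{4} + 6 x^{3} y^{3} e^{x y} + 16 x^{3} y^{2} + 4 x^{3} y e^{x y} - 2 x^{3} e^{2 x y} - 4 x^{2} y^{6} e^{x y} - 21 x^{2} y^{6} - 18 x^{2} y^{5} e^{x y} - 54 x^{2} y^{5} + 8 x^{2} y^{4} + 4 x^{2} y^{3} e^{x y} + 48 x^{2} y^{3} + 6 x^{2} y^{2} e^{2 x y} + 18 x^{2} y^{2} e^{x y} - 16 x^{2} e^{x y} - 24 x y^{7} e^{x y} - 72 x y^{7} + 9 x y^{6} e^{x y} + 48 x y^{5} + 8 x y^{4} e^{2 x y} + 30 x y^{4} e^{x y} - 6 x y^{3} e^{2 x y} - 16 x y^{2} e^{x y} - 2 x y e^{2 x y} + x e^{3 x y} - 36 y^{8} e^{x y} - 81 y^{8} + 72 y^{6} + 24 y^{5} e^{2 x y} + 54 y^{5} e^{x y} - 48 y^{3} e^{x y} - 4 y^{2} e^{3 x y} - 9 y^{2} e^{2 x y} + 8 e^{2 x y}.
Matching coefficients of the independent functions:
(each divided by its leading coefficient; functions giving the same equation are listed together)
  [x^{4}]:  A^{3} - 1 = 0
  [y^{6}, x^{2} y^{5}]:  A B^{2} - 9 = 0
  [y^{8}]:  B^{3} - 27 = 0
  [x y^{5}, x^{3} y^{4}]:  A B C - 3 = 0
  [x y^{7}]:  B^{2} C - 9 = 0
  [x e^{3 x y}, y^{2} e^{3 x y}]:  D^{3} + 1 = 0
  [x^{2} y^{3}, x^{4} y^{2}]:  A^{2} B - 3 = 0
  [x^{2} y^{4}, x^{4} y^{3}]:  A C^{2} - 1 = 0
  [x^{2} y^{6}]:  B C^{2} - 3 = 0
  [x^{2} e^{x y}, x^{5} e^{x y}]:  A^{2} D + 1 = 0
  [x^{3} y^{2}, x^{5} y]:  A^{2} C - 1 = 0
  [x^{3} y^{5}]:  C^{3} - 1 = 0
  [x^{3} e^{2 x y}, e^{2 x y}]:  A D^{2} - 1 = 0
  [y^{2} e^{2 x y}, y^{5} e^{2 x y}, x y^{3} e^{2 x y}]:  B D^{2} - 3 = 0
  [y^{3} e^{x y}, x^{2} y^{2} e^{x y}, x^{3} y^{3} e^{x y}]:  A B D + 3 = 0
  [y^{5} e^{x y}, y^{8} e^{x y}, x y^{6} e^{x y}]:  B^{2} D + 9 = 0
  [x y e^{2 x y}, x y^{4} e^{2 x y}]:  C D^{2} - 1 = 0
  [x y^{2} e^{x y}, x^{3} y e^{x y}]:  A C D + 1 = 0
  [x y^{4} e^{x y}, x y^{7} e^{x y}]:  B C D + 3 = 0
  [x^{2} y^{2} e^{2 x y}]:  A D^{2} - \frac{C D^{2}}{4} - \frac{3}{4} = 0
  [x^{2} y^{3} e^{x y}, x^{2} y^{6} e^{x y}]:  C^{2} D + 1 = 0
  [x^{2} y^{5} e^{x y}]:  A B D - \frac{B C D}{4} + \frac{9}{4} = 0
  [x^{3} y^{4} e^{x y}]:  A C D - \frac{C^{2} D}{8} + \frac{7}{8} = 0
  [x^{4} y^{2} e^{x y}]:  A^{2} D - \frac{A C D}{2} + \frac{1}{2} = 0
Solving: A = 1, B = 3, C = 1, D = -1.
Check against the point condition:
  u(0, 0) = -1  ⟹  D = -1  ✓
Hence u(x, y) = x^{2} + x y^{2} + 3 y^{3} - e^{x y}.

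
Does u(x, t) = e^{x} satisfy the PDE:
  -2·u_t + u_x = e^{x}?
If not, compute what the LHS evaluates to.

Evaluate each term of the left-hand side for u = e^{x}.
Derivatives:
  u_t = 0
  u_x = e^{x}
Terms:
  -2·u_t = 0
  u_x = e^{x}
Sum: LHS = e^{x}
This is exactly the given right-hand side, so u is a solution.

Answer: Yes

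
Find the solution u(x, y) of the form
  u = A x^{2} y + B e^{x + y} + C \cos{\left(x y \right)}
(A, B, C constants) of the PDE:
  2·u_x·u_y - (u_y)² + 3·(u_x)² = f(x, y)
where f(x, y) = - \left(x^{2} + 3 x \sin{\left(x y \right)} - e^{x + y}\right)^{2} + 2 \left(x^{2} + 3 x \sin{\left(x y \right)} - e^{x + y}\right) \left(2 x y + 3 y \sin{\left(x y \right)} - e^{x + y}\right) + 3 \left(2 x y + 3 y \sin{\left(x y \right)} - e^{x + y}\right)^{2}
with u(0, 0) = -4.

Substitute the ansatz u = A x^{2} y + B e^{x + y} + C \cos{\left(x y \right)} into the left-hand side.
Derivatives of the ansatz:
  u_x = 2 A x y + B e^{x} e^{y} - C y \sin{\left(x y \right)}
  u_y = A x^{2} + B e^{x} e^{y} - C x \sin{\left(x y \right)}
Term by term:
  2·u_x·u_y = 4 A^{2} x^{3} y + 2 A B x^{2} e^{x} e^{y} + 4 A B x y e^{x} e^{y} - 6 A C x^{2} y \sin{\left(x y \right)} + 2 B^{2} e^{2 x} e^{2 y} - 2 B C x e^{x} e^{y} \sin{\left(x y \right)} - 2 B C y e^{x} e^{y} \sin{\left(x y \right)} + 2 C^{2} x y \sin^{2}{\left(x y \right)}
  -(u_y)² = - A^{2} x^{4} - 2 A B x^{2} e^{x} e^{y} + 2 A C x^{3} \sin{\left(x y \right)} - B^{2} e^{2 x} e^{2 y} + 2 B C x e^{x} e^{y} \sin{\left(x y \right)} - C^{2} x^{2} \sin^{2}{\left(x y \right)}
  3·(u_x)² = 12 A^{2} x^{2} y^{2} + 12 A B x y e^{x} e^{y} - 12 A C x y^{2} \sin{\left(x y \right)} + 3 B^{2} e^{2 x} e^{2 y} - 6 B C y e^{x} e^{y} \sin{\left(x y \right)} + 3 C^{2} y^{2} \sin^{2}{\left(x y \right)}
So the left-hand side equals
  - A^{2} x^{4} + 4 A^{2} x^{3} y + 12 A^{2} x^{2} y^{2} + 16 A B x y e^{x} e^{y} + 2 A C x^{3} \sin{\left(x y \right)} - 6 A C x^{2} y \sin{\left(x y \right)} - 12 A C x y^{2} \sin{\left(x y \right)} + 4 B^{2} e^{2 x} e^{2 y} - 8 B C y e^{x} e^{y} \sin{\left(x y \right)} - C^{2} x^{2} \sin^{2}{\left(x y \right)} + 2 C^{2} x y \sin^{2}{\left(x y \right)} + 3 C^{2} y^{2} \sin^{2}{\left(x y \right)}
This must equal f(x, y) identically; expanded, f = - x^{4} + 4 x^{3} y - 6 x^{3} \sin{\left(x y \right)} + 12 x^{2} y^{2} + 18 x^{2} y \sin{\left(x y \right)} - 9 x^{2} \sin^{2}{\left(x y \right)} + 36 x y^{2} \sin{\left(x y \right)} - 16 x y e^{x} e^{y} + 18 x y \sin^{2}{\left(x y \right)} + 27 y^{2} \sin^{2}{\left(x y \right)} - 24 y e^{x} e^{y} \sin{\left(x y \right)} + 4 e^{2 x} e^{2 y}.
Matching coefficients of the independent functions:
  [x^{4}]:  - A^{2} = -1
  [x^{2} y^{2}]:  12 A^{2} = 12
  [x^{2} \sin^{2}{\left(x y \right)}]:  - C^{2} = -9
  [x^{3} y]:  4 A^{2} = 4
  [x^{3} \sin{\left(x y \right)}]:  2 A C = -6
  [y^{2} \sin^{2}{\left(x y \right)}]:  3 C^{2} = 27
  [e^{2 x} e^{2 y}]:  4 B^{2} = 4
  [x y \sin^{2}{\left(x y \right)}]:  2 C^{2} = 18
  [x y^{2} \sin{\left(x y \right)}]:  - 12 A C = 36
  [x^{2} y \sin{\left(x y \right)}]:  - 6 A C = 18
  [x y e^{x} e^{y}]:  16 A B = -16
  [y e^{x} e^{y} \sin{\left(x y \right)}]:  - 8 B C = -24
These equations allow (A, B, C) = (-1, 1, 3) or (1, -1, -3).
Impose the point condition(s):
  u(0, 0) = -4  ⟹  B + C = -4
Only A = 1, B = -1, C = -3 satisfies everything.
Hence u(x, y) = x^{2} y - e^{x + y} - 3 \cos{\left(x y \right)}.

Answer: u(x, y) = x^{2} y - e^{x + y} - 3 \cos{\left(x y \right)}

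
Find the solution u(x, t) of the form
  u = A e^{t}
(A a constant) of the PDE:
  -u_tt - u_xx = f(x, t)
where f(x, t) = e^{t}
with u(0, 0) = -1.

Substitute the ansatz u = A e^{t} into the left-hand side.
Derivatives of the ansatz:
  u_tt = A e^{t}
  u_xx = 0
Term by term:
  -u_tt = - A e^{t}
  -u_xx = 0
So the left-hand side equals
  - A e^{t}
This must equal f(x, t) = e^{t} identically.
Matching coefficients of the independent functions:
  [e^{t}]:  - A = 1
Solving: A = -1.
Check against the point condition:
  u(0, 0) = -1  ⟹  A = -1  ✓
Hence u(x, t) = - e^{t}.

Answer: u(x, t) = - e^{t}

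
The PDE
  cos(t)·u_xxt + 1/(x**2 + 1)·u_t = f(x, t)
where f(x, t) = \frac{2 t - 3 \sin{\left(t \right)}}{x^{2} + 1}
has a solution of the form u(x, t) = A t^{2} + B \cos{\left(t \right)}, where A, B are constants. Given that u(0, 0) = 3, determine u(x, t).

Substitute the ansatz u = A t^{2} + B \cos{\left(t \right)} into the left-hand side.
Derivatives of the ansatz:
  u_xxt = 0
  u_t = 2 A t - B \sin{\left(t \right)}
Term by term:
  cos(t)·u_xxt = 0
  1/(x**2 + 1)·u_t = \frac{2 A t}{x^{2} + 1} - \frac{B \sin{\left(t \right)}}{x^{2} + 1}
So the left-hand side equals
  \frac{2 A t}{x^{2} + 1} - \frac{B \sin{\left(t \right)}}{x^{2} + 1}
This must equal f(x, t) identically; expanded, f = \frac{2 t}{x^{2} + 1} - \frac{3 \sin{\left(t \right)}}{x^{2} + 1}.
Matching coefficients of the independent functions:
  [\frac{t}{x^{2} + 1}]:  2 A = 2
  [\frac{\sin{\left(t \right)}}{x^{2} + 1}]:  - B = -3
Solving: A = 1, B = 3.
Check against the point condition:
  u(0, 0) = 3  ⟹  B = 3  ✓
Hence u(x, t) = t^{2} + 3 \cos{\left(t \right)}.

Answer: u(x, t) = t^{2} + 3 \cos{\left(t \right)}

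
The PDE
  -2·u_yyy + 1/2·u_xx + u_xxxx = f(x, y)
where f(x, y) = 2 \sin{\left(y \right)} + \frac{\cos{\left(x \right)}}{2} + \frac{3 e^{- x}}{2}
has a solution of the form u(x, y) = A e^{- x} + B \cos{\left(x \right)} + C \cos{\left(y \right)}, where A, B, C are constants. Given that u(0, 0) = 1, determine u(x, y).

Substitute the ansatz u = A e^{- x} + B \cos{\left(x \right)} + C \cos{\left(y \right)} into the left-hand side.
Derivatives of the ansatz:
  u_yyy = C \sin{\left(y \right)}
  u_xx = A e^{- x} - B \cos{\left(x \right)}
  u_xxxx = A e^{- x} + B \cos{\left(x \right)}
Term by term:
  -2·u_yyy = - 2 C \sin{\left(y \right)}
  1/2·u_xx = \frac{A e^{- x}}{2} - \frac{B \cos{\left(x \right)}}{2}
  u_xxxx = A e^{- x} + B \cos{\left(x \right)}
So the left-hand side equals
  \frac{3 A e^{- x}}{2} + \frac{B \cos{\left(x \right)}}{2} - 2 C \sin{\left(y \right)}
This must equal f(x, y) = 2 \sin{\left(y \right)} + \frac{\cos{\left(x \right)}}{2} + \frac{3 e^{- x}}{2} identically.
Matching coefficients of the independent functions:
  [e^{- x}]:  \frac{3 A}{2} = \frac{3}{2}
  [\sin{\left(y \right)}]:  - 2 C = 2
  [\cos{\left(x \right)}]:  \frac{B}{2} = \frac{1}{2}
Solving: A = 1, B = 1, C = -1.
Check against the point condition:
  u(0, 0) = 1  ⟹  A + B + C = 1  ✓
Hence u(x, y) = \cos{\left(x \right)} - \cos{\left(y \right)} + e^{- x}.

Answer: u(x, y) = \cos{\left(x \right)} - \cos{\left(y \right)} + e^{- x}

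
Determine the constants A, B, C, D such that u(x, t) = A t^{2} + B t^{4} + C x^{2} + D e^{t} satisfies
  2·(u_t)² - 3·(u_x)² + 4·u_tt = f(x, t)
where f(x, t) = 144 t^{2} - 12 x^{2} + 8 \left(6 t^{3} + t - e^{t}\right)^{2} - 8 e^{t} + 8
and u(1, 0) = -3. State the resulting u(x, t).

Answer: u(x, t) = 3 t^{4} + t^{2} - x^{2} - 2 e^{t}

Derivation:
Substitute the ansatz u = A t^{2} + B t^{4} + C x^{2} + D e^{t} into the left-hand side.
Derivatives of the ansatz:
  u_t = 2 A t + 4 B t^{3} + D e^{t}
  u_x = 2 C x
  u_tt = 2 A + 12 B t^{2} + D e^{t}
Term by term:
  2·(u_t)² = 8 A^{2} t^{2} + 32 A B t^{4} + 8 A D t e^{t} + 32 B^{2} t^{6} + 16 B D t^{3} e^{t} + 2 D^{2} e^{2 t}
  -3·(u_x)² = - 12 C^{2} x^{2}
  4·u_tt = 8 A + 48 B t^{2} + 4 D e^{t}
So the left-hand side equals
  8 A^{2} t^{2} + 32 A B t^{4} + 8 A D t e^{t} + 8 A + 32 B^{2} t^{6} + 16 B D t^{3} e^{t} + 48 B t^{2} - 12 C^{2} x^{2} + 2 D^{2} e^{2 t} + 4 D e^{t}
This must equal f(x, t) identically; expanded, f = 288 t^{6} + 96 t^{4} - 96 t^{3} e^{t} + 152 t^{2} - 16 t e^{t} - 12 x^{2} + 8 e^{2 t} - 8 e^{t} + 8.
Matching coefficients of the independent functions:
  [constant term]:  8 A = 8
  [t^{2}]:  8 A^{2} + 48 B = 152
  [t^{4}]:  32 A B = 96
  [t^{6}]:  32 B^{2} = 288
  [x^{2}]:  - 12 C^{2} = -12
  [t e^{t}]:  8 A D = -16
  [t^{3} e^{t}]:  16 B D = -96
  [e^{t}]:  4 D = -8
  [e^{2 t}]:  2 D^{2} = 8
These equations allow (A, B, C, D) = (1, 3, -1, -2) or (1, 3, 1, -2).
Impose the point condition(s):
  u(1, 0) = -3  ⟹  C + D = -3
Only A = 1, B = 3, C = -1, D = -2 satisfies everything.
Hence u(x, t) = 3 t^{4} + t^{2} - x^{2} - 2 e^{t}.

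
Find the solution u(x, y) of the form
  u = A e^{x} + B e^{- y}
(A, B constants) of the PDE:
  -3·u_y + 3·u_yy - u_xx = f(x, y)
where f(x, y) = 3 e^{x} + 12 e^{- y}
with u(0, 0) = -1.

Substitute the ansatz u = A e^{x} + B e^{- y} into the left-hand side.
Derivatives of the ansatz:
  u_y = - B e^{- y}
  u_yy = B e^{- y}
  u_xx = A e^{x}
Term by term:
  -3·u_y = 3 B e^{- y}
  3·u_yy = 3 B e^{- y}
  -u_xx = - A e^{x}
So the left-hand side equals
  - A e^{x} + 6 B e^{- y}
This must equal f(x, y) = 3 e^{x} + 12 e^{- y} identically.
Matching coefficients of the independent functions:
  [e^{x}]:  - A = 3
  [e^{- y}]:  6 B = 12
Solving: A = -3, B = 2.
Check against the point condition:
  u(0, 0) = -1  ⟹  A + B = -1  ✓
Hence u(x, y) = - 3 e^{x} + 2 e^{- y}.

Answer: u(x, y) = - 3 e^{x} + 2 e^{- y}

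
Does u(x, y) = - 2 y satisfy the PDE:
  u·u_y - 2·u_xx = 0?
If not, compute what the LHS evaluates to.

Evaluate each term of the left-hand side for u = - 2 y.
Derivatives:
  u_y = -2
  u_xx = 0
Terms:
  u·u_y = 4 y
  -2·u_xx = 0
Sum: LHS = 4 y
Given right-hand side: 0. Difference LHS − RHS = 4 y ≠ 0, so u is not a solution.

Answer: No, the LHS evaluates to 4 y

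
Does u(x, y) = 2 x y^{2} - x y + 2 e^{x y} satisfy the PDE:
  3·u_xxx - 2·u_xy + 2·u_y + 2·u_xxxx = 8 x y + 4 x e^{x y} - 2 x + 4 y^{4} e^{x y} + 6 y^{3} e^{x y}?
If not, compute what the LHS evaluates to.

Evaluate each term of the left-hand side for u = 2 x y^{2} - x y + 2 e^{x y}.
Derivatives:
  u_xxx = 2 y^{3} e^{x y}
  u_xy = 2 x y e^{x y} + 4 y + 2 e^{x y} - 1
  u_y = 4 x y + 2 x e^{x y} - x
  u_xxxx = 2 y^{4} e^{x y}
Terms:
  3·u_xxx = 6 y^{3} e^{x y}
  -2·u_xy = - 4 x y e^{x y} - 8 y - 4 e^{x y} + 2
  2·u_y = 2 x \left(4 y + 2 e^{x y} - 1\right)
  2·u_xxxx = 4 y^{4} e^{x y}
Sum: LHS = - 4 x y e^{x y} + 8 x y + 4 x e^{x y} - 2 x + 4 y^{4} e^{x y} + 6 y^{3} e^{x y} - 8 y - 4 e^{x y} + 2
Given right-hand side: 8 x y + 4 x e^{x y} - 2 x + 4 y^{4} e^{x y} + 6 y^{3} e^{x y}. Difference LHS − RHS = - 4 x y e^{x y} - 8 y - 4 e^{x y} + 2 ≠ 0, so u is not a solution.

Answer: No, the LHS evaluates to - 4 x y e^{x y} + 8 x y + 4 x e^{x y} - 2 x + 4 y^{4} e^{x y} + 6 y^{3} e^{x y} - 8 y - 4 e^{x y} + 2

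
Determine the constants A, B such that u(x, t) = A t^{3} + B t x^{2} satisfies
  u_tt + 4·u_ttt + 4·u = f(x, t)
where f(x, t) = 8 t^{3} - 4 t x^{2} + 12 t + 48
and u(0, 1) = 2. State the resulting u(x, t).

Answer: u(x, t) = 2 t^{3} - t x^{2}

Derivation:
Substitute the ansatz u = A t^{3} + B t x^{2} into the left-hand side.
Derivatives of the ansatz:
  u_tt = 6 A t
  u_ttt = 6 A
Term by term:
  u_tt = 6 A t
  4·u_ttt = 24 A
  4·u = 4 A t^{3} + 4 B t x^{2}
So the left-hand side equals
  4 A t^{3} + 6 A t + 24 A + 4 B t x^{2}
This must equal f(x, t) = 8 t^{3} - 4 t x^{2} + 12 t + 48 identically.
Matching coefficients of the independent functions:
  [constant term]:  24 A = 48
  [t]:  6 A = 12
  [t^{3}]:  4 A = 8
  [t x^{2}]:  4 B = -4
Solving: A = 2, B = -1.
Check against the point condition:
  u(0, 1) = 2  ⟹  A = 2  ✓
Hence u(x, t) = 2 t^{3} - t x^{2}.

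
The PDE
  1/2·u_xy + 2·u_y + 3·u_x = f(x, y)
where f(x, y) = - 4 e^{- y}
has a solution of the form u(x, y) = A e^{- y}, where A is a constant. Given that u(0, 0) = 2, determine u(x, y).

Substitute the ansatz u = A e^{- y} into the left-hand side.
Derivatives of the ansatz:
  u_xy = 0
  u_y = - A e^{- y}
  u_x = 0
Term by term:
  1/2·u_xy = 0
  2·u_y = - 2 A e^{- y}
  3·u_x = 0
So the left-hand side equals
  - 2 A e^{- y}
This must equal f(x, y) = - 4 e^{- y} identically.
Matching coefficients of the independent functions:
  [e^{- y}]:  - 2 A = -4
Solving: A = 2.
Check against the point condition:
  u(0, 0) = 2  ⟹  A = 2  ✓
Hence u(x, y) = 2 e^{- y}.

Answer: u(x, y) = 2 e^{- y}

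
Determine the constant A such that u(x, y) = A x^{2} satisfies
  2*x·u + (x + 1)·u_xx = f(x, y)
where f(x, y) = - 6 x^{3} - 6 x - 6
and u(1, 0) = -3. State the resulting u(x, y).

Substitute the ansatz u = A x^{2} into the left-hand side.
Derivatives of the ansatz:
  u_xx = 2 A
Term by term:
  2*x·u = 2 A x^{3}
  (x + 1)·u_xx = 2 A x + 2 A
So the left-hand side equals
  2 A x^{3} + 2 A x + 2 A
This must equal f(x, y) = - 6 x^{3} - 6 x - 6 identically.
Matching coefficients of the independent functions:
  [constant term, x, x^{3}]:  2 A = -6
Solving: A = -3.
Check against the point condition:
  u(1, 0) = -3  ⟹  A = -3  ✓
Hence u(x, y) = - 3 x^{2}.

Answer: u(x, y) = - 3 x^{2}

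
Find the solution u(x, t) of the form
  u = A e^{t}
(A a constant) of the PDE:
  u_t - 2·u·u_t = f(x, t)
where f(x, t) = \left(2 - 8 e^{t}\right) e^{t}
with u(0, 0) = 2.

Substitute the ansatz u = A e^{t} into the left-hand side.
Derivatives of the ansatz:
  u_t = A e^{t}
Term by term:
  u_t = A e^{t}
  -2·u·u_t = - 2 A^{2} e^{2 t}
So the left-hand side equals
  - 2 A^{2} e^{2 t} + A e^{t}
This must equal f(x, t) identically; expanded, f = - 8 e^{2 t} + 2 e^{t}.
Matching coefficients of the independent functions:
  [e^{t}]:  A = 2
  [e^{2 t}]:  - 2 A^{2} = -8
Solving: A = 2.
Check against the point condition:
  u(0, 0) = 2  ⟹  A = 2  ✓
Hence u(x, t) = 2 e^{t}.

Answer: u(x, t) = 2 e^{t}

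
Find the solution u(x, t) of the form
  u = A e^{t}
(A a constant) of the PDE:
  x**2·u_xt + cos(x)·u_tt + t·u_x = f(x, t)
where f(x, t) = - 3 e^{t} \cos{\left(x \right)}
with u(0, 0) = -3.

Substitute the ansatz u = A e^{t} into the left-hand side.
Derivatives of the ansatz:
  u_xt = 0
  u_tt = A e^{t}
  u_x = 0
Term by term:
  x**2·u_xt = 0
  cos(x)·u_tt = A e^{t} \cos{\left(x \right)}
  t·u_x = 0
So the left-hand side equals
  A e^{t} \cos{\left(x \right)}
This must equal f(x, t) = - 3 e^{t} \cos{\left(x \right)} identically.
Matching coefficients of the independent functions:
  [e^{t} \cos{\left(x \right)}]:  A = -3
Solving: A = -3.
Check against the point condition:
  u(0, 0) = -3  ⟹  A = -3  ✓
Hence u(x, t) = - 3 e^{t}.

Answer: u(x, t) = - 3 e^{t}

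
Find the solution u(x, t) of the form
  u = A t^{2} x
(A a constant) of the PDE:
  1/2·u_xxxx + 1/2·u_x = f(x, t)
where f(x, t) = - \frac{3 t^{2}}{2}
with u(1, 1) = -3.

Substitute the ansatz u = A t^{2} x into the left-hand side.
Derivatives of the ansatz:
  u_xxxx = 0
  u_x = A t^{2}
Term by term:
  1/2·u_xxxx = 0
  1/2·u_x = \frac{A t^{2}}{2}
So the left-hand side equals
  \frac{A t^{2}}{2}
This must equal f(x, t) = - \frac{3 t^{2}}{2} identically.
Matching coefficients of the independent functions:
  [t^{2}]:  \frac{A}{2} = - \frac{3}{2}
Solving: A = -3.
Check against the point condition:
  u(1, 1) = -3  ⟹  A = -3  ✓
Hence u(x, t) = - 3 t^{2} x.

Answer: u(x, t) = - 3 t^{2} x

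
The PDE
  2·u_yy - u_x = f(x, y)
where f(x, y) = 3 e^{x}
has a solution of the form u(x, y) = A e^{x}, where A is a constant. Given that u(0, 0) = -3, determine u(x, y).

Substitute the ansatz u = A e^{x} into the left-hand side.
Derivatives of the ansatz:
  u_yy = 0
  u_x = A e^{x}
Term by term:
  2·u_yy = 0
  -u_x = - A e^{x}
So the left-hand side equals
  - A e^{x}
This must equal f(x, y) = 3 e^{x} identically.
Matching coefficients of the independent functions:
  [e^{x}]:  - A = 3
Solving: A = -3.
Check against the point condition:
  u(0, 0) = -3  ⟹  A = -3  ✓
Hence u(x, y) = - 3 e^{x}.

Answer: u(x, y) = - 3 e^{x}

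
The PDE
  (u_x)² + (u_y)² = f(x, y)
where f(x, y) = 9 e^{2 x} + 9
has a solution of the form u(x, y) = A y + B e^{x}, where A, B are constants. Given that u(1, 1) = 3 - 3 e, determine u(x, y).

Substitute the ansatz u = A y + B e^{x} into the left-hand side.
Derivatives of the ansatz:
  u_x = B e^{x}
  u_y = A
Term by term:
  (u_x)² = B^{2} e^{2 x}
  (u_y)² = A^{2}
So the left-hand side equals
  A^{2} + B^{2} e^{2 x}
This must equal f(x, y) = 9 e^{2 x} + 9 identically.
Matching coefficients of the independent functions:
  [constant term]:  A^{2} = 9
  [e^{2 x}]:  B^{2} = 9
These equations allow (A, B) = (-3, -3) or (-3, 3) or (3, -3) or (3, 3).
Impose the point condition(s):
  u(1, 1) = 3 - 3 e  ⟹  A + e B = 3 - 3 e
Only A = 3, B = -3 satisfies everything.
Hence u(x, y) = 3 y - 3 e^{x}.

Answer: u(x, y) = 3 y - 3 e^{x}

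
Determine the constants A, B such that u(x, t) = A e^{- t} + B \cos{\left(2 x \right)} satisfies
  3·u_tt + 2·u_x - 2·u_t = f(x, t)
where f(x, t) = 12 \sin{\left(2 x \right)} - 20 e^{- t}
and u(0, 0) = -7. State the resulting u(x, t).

Substitute the ansatz u = A e^{- t} + B \cos{\left(2 x \right)} into the left-hand side.
Derivatives of the ansatz:
  u_tt = A e^{- t}
  u_x = - 2 B \sin{\left(2 x \right)}
  u_t = - A e^{- t}
Term by term:
  3·u_tt = 3 A e^{- t}
  2·u_x = - 4 B \sin{\left(2 x \right)}
  -2·u_t = 2 A e^{- t}
So the left-hand side equals
  5 A e^{- t} - 4 B \sin{\left(2 x \right)}
This must equal f(x, t) = 12 \sin{\left(2 x \right)} - 20 e^{- t} identically.
Matching coefficients of the independent functions:
  [e^{- t}]:  5 A = -20
  [\sin{\left(2 x \right)}]:  - 4 B = 12
Solving: A = -4, B = -3.
Check against the point condition:
  u(0, 0) = -7  ⟹  A + B = -7  ✓
Hence u(x, t) = - 3 \cos{\left(2 x \right)} - 4 e^{- t}.

Answer: u(x, t) = - 3 \cos{\left(2 x \right)} - 4 e^{- t}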